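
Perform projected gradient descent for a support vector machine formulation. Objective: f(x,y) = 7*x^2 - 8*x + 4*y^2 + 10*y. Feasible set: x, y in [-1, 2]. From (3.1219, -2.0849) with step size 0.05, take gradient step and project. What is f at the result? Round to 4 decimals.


Step 1: Compute gradient at (3.1219, -2.0849).
grad_x = 2*7*3.1219 - 8 = 35.7066
grad_y = 2*4*-2.0849 + 10 = -6.6792
Step 2: Gradient step.
x_raw = 3.1219 - 0.05*35.7066 = 1.3366
y_raw = -2.0849 - 0.05*-6.6792 = -1.7509
Step 3: Project onto [-1, 2].
x_proj = clip(1.3366) = 1.3366
y_proj = clip(-1.7509) = -1.0
Step 4: Evaluate f.
f(1.3366, -1.0) = -4.1876


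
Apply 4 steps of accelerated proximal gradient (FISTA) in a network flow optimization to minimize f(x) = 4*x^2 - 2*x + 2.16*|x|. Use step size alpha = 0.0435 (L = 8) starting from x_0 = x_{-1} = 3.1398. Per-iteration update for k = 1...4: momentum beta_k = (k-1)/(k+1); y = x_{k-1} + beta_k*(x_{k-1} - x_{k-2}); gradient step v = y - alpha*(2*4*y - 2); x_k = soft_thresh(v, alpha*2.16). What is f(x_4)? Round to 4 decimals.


FISTA on f(x) = 4*x^2 - 2*x + 2.16*|x|
L = 8, alpha = 0.0435
Iteration 1: beta = 0.0, y = 3.1398 + 0.0*(3.1398 - 3.1398) = 3.1398
  grad(y) = 23.1184, v = y - alpha*grad = 2.1341
  prox(v) = soft_thresh(2.1341, 0.094) = 2.0402
Iteration 2: beta = 0.3333, y = 2.0402 + 0.3333*(2.0402 - 3.1398) = 1.6737
  grad(y) = 11.3892, v = y - alpha*grad = 1.1782
  prox(v) = soft_thresh(1.1782, 0.094) = 1.0843
Iteration 3: beta = 0.5, y = 1.0843 + 0.5*(1.0843 - 2.0402) = 0.6063
  grad(y) = 2.8504, v = y - alpha*grad = 0.4823
  prox(v) = soft_thresh(0.4823, 0.094) = 0.3883
Iteration 4: beta = 0.6, y = 0.3883 + 0.6*(0.3883 - 1.0843) = -0.0292
  grad(y) = -2.2336, v = y - alpha*grad = 0.068
  prox(v) = soft_thresh(0.068, 0.094) = 0.0
f(x_4) = 4*0.0^2 - 2*0.0 + 2.16*|0.0| = 0.0


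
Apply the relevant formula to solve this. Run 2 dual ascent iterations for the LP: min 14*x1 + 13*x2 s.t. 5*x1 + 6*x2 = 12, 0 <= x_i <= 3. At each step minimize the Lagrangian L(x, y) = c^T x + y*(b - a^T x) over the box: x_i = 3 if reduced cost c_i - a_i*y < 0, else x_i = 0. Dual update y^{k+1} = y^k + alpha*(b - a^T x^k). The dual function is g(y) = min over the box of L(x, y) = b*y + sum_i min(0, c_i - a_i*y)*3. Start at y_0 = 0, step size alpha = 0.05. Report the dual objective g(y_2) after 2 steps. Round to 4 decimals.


Dual ascent for LP: min 14*x1 + 13*x2, 5*x1 + 6*x2 = 12, 0 <= x_i <= 3
Step 1: y^k = 0.0, reduced costs: (14.0, 13.0)
  x^k = (0.0, 0.0), subgradient = b - a^T x = 12.0
  y^{k+1} = 0.0 + 0.05*12.0 = 0.6
Step 2: y^k = 0.6, reduced costs: (11.0, 9.4)
  x^k = (0.0, 0.0), subgradient = b - a^T x = 12.0
  y^{k+1} = 0.6 + 0.05*12.0 = 1.2
Dual objective at y_2 = 1.2: reduced costs (8.0, 5.8), box minimizer x = (0.0, 0.0)
g(y_2) = b*y + (c1 - a1*y)*x1 + (c2 - a2*y)*x2 = 12*1.2 + 8.0*0.0 + 5.8*0.0 = 14.4 + 0.0 + 0.0 = 14.4


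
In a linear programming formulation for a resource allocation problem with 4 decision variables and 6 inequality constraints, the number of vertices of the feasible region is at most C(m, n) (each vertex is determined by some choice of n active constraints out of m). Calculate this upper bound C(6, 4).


Each vertex corresponds to some choice of n active constraints out of m, so the number of vertices is at most C(m, n) = m! / (n!(m-n)!).
m = 6, n = 4
Numerator: 6 * 5 * 4 * 3
Denominator: 4! = 24
C(6, 4) = 15


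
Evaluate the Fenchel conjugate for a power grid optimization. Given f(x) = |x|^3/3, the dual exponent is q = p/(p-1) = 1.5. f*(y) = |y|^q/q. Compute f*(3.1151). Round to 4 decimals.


The conjugate exponent q satisfies 1/p + 1/q = 1.
p = 3, so q = 3/(3 - 1) = 1.5
|y|^q = 3.1151^1.5 = 5.498
f*(3.1151) = 5.498 / 1.5 = 3.6654


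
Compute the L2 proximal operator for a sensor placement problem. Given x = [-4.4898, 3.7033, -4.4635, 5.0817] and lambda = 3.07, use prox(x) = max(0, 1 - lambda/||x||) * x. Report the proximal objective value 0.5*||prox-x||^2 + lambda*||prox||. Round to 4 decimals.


Step 1: Compute ||x||.
||x|| = 8.923
Step 2: Compute scaling factor.
scale = max(0, 1 - 3.07/8.923) = 0.6559
Step 3: prox(x) = [-2.9451, 2.4292, -2.9278, 3.3333]
||prox(x)|| = 5.853
Step 4: Proximal objective.
0.5*||prox-x||^2 = 4.7125
lambda*||prox|| = 17.9687
Total = 22.681


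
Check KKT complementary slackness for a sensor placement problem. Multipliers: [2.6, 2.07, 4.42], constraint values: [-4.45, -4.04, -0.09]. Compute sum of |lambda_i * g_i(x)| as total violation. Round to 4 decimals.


KKT complementary slackness check:
lambda_1 * g_1 = 2.6 * -4.45 = -11.57
lambda_2 * g_2 = 2.07 * -4.04 = -8.3628
lambda_3 * g_3 = 4.42 * -0.09 = -0.3978
Total violation = 11.57 + 8.3628 + 0.3978 = 20.3306


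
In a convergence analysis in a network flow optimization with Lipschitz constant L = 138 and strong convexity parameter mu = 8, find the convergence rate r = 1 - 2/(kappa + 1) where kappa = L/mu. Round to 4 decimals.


Step 1: Compute the condition number.
kappa = L/mu = 138/8 = 17.25
Step 2: Compute the convergence rate.
r = 1 - 2/(kappa + 1) = 1 - 2*mu/(L + mu) = (L - mu)/(L + mu) = 130/146 = 0.8904


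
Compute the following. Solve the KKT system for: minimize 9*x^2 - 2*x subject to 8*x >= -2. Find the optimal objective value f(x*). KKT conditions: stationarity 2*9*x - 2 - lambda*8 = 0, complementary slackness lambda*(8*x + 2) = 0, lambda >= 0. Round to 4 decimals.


Step 1: Try lambda = 0 (constraint inactive).
Stationarity: 2*9*x - 2 = 0
x* = 2/(2*9) = 1/9 = 0.1111 (rounded; the exact value 1/9 is used below)
Check constraint: 8*0.1111 = 0.8888 >= -2 -- satisfied.
Step 2: Compute optimal value.
f(x*) = 9*(1/9)^2 - 2*(1/9) = -0.1111


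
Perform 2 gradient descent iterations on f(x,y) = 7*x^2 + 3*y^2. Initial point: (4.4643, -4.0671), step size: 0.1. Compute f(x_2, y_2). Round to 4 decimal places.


Gradient descent on f(x,y) = 7*x^2 + 3*y^2.
Starting point: (4.4643, -4.0671), alpha = 0.1
Step 1: grad_x = 2*7*4.4643 = 62.5002, grad_y = 2*3*-4.0671 = -24.4026
  x_1 = 4.4643 - 0.1*62.5002 = -1.7857
  y_1 = -4.0671 - 0.1*-24.4026 = -1.6268
Step 2: grad_x = 2*7*-1.7857 = -25.0001, grad_y = 2*3*-1.6268 = -9.761
  x_2 = -1.7857 - 0.1*-25.0001 = 0.7143
  y_2 = -1.6268 - 0.1*-9.761 = -0.6507
f(0.7143, -0.6507) = 7*0.7143^2 + 3*(-0.6507)^2 = 4.8418


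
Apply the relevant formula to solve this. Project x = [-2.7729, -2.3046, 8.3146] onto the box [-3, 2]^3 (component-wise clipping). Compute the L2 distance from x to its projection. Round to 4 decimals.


Project each component onto [-3, 2].
clip(-2.7729) = -2.7729, clip(-2.3046) = -2.3046, clip(8.3146) = 2.0
Projection = [-2.7729, -2.3046, 2.0]
Squared diffs: [0.0, 0.0, 39.8742]
Distance = sqrt(39.8742) = 6.3146


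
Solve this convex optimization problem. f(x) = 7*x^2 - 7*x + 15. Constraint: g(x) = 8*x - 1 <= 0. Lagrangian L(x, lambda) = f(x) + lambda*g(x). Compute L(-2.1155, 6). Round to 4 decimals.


Step 1: Evaluate f(x).
f(-2.1155) = 7*(-2.1155)^2 - 7*(-2.1155) + 15 = 61.1359
Step 2: Evaluate g(x).
g(-2.1155) = 8*-2.1155 - 1 = -17.924
Step 3: Compute Lagrangian.
L = 61.1359 + 6*-17.924 = -46.4081


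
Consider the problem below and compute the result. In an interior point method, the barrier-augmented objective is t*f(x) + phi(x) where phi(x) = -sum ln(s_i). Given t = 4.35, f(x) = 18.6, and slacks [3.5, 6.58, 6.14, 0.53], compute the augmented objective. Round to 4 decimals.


Step 1: Compute log-barrier.
ln values: [1.2528, 1.884, 1.8148, -0.6349]
phi = -(1.2528 + 1.884 + 1.8148 - 0.6349) = -4.3167
Step 2: Compute augmented objective.
t*f(x) = 4.35*18.6 = 80.91
Total = 80.91 - 4.3167 = 76.5933


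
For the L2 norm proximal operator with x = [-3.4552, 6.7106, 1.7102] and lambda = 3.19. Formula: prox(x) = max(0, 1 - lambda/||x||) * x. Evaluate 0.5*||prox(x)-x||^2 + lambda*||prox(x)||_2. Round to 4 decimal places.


Step 1: Compute ||x||.
||x|| = 7.7392
Step 2: Compute scaling factor.
scale = max(0, 1 - 3.19/7.7392) = 0.5878
Step 3: prox(x) = [-2.031, 3.9446, 1.0053]
||prox(x)|| = 4.5492
Step 4: Proximal objective.
0.5*||prox-x||^2 = 5.0881
lambda*||prox|| = 14.5119
Total = 19.6


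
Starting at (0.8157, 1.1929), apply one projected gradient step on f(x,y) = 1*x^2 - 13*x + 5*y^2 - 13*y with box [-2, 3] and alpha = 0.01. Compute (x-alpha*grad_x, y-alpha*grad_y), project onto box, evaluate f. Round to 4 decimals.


Step 1: Compute gradient at (0.8157, 1.1929).
grad_x = 2*1*0.8157 - 13 = -11.3686
grad_y = 2*5*1.1929 - 13 = -1.071
Step 2: Gradient step.
x_raw = 0.8157 - 0.01*-11.3686 = 0.9294
y_raw = 1.1929 - 0.01*-1.071 = 1.2036
Step 3: Project onto [-2, 3].
x_proj = clip(0.9294) = 0.9294
y_proj = clip(1.2036) = 1.2036
Step 4: Evaluate f.
f(0.9294, 1.2036) = -19.6218


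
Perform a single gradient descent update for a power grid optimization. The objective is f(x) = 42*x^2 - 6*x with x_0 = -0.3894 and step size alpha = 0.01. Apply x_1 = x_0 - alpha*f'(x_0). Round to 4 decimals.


We compute the gradient at x_0 and apply the update.
f'(x) = 84*x - 6
f'(-0.3894) = 84*-0.3894 - 6 = -38.7096
x_1 = -0.3894 - 0.01*-38.7096 = -0.0023


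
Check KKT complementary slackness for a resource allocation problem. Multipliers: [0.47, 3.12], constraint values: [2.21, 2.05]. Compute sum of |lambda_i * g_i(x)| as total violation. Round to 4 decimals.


KKT complementary slackness check:
lambda_1 * g_1 = 0.47 * 2.21 = 1.0387
lambda_2 * g_2 = 3.12 * 2.05 = 6.396
Total violation = 1.0387 + 6.396 = 7.4347


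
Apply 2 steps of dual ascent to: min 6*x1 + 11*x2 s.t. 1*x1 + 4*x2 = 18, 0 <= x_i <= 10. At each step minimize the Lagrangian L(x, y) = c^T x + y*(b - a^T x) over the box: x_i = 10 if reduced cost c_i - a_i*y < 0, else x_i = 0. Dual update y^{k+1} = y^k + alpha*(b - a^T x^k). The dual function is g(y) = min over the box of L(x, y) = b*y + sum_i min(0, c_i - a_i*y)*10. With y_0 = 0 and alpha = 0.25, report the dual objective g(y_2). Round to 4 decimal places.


Dual ascent for LP: min 6*x1 + 11*x2, 1*x1 + 4*x2 = 18, 0 <= x_i <= 10
Step 1: y^k = 0.0, reduced costs: (6.0, 11.0)
  x^k = (0.0, 0.0), subgradient = b - a^T x = 18.0
  y^{k+1} = 0.0 + 0.25*18.0 = 4.5
Step 2: y^k = 4.5, reduced costs: (1.5, -7.0)
  x^k = (0.0, 10.0), subgradient = b - a^T x = -22.0
  y^{k+1} = 4.5 + 0.25*-22.0 = -1.0
Dual objective at y_2 = -1.0: reduced costs (7.0, 15.0), box minimizer x = (0.0, 0.0)
g(y_2) = b*y + (c1 - a1*y)*x1 + (c2 - a2*y)*x2 = 18*(-1.0) + 7.0*0.0 + 15.0*0.0 = -18.0 + 0.0 + 0.0 = -18.0


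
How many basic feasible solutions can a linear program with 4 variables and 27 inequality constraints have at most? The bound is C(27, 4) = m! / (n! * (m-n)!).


Each vertex corresponds to some choice of n active constraints out of m, so the number of vertices is at most C(m, n) = m! / (n!(m-n)!).
m = 27, n = 4
Numerator: 27 * 26 * 25 * 24
Denominator: 4! = 24
C(27, 4) = 17550


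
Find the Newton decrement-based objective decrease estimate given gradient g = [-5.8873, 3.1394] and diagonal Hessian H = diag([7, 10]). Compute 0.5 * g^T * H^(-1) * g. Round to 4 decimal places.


Step 1: H is diagonal, so H^(-1) * g = [-0.841, 0.3139].
Step 2: g^T H^(-1) g = sum_i g_i^2 / H_ii
  = (-5.8873)^2/7 + (3.1394)^2/10
  = 4.9515 + 0.9856 = 5.9371
Step 3: Objective decrease = 0.5 * g^T H^(-1) g = 2.9685


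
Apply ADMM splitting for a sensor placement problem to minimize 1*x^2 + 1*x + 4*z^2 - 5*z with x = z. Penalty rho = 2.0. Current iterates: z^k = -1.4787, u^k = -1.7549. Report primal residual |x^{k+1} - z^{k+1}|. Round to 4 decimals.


ADMM iteration with rho = 2.0, z^k = -1.4787, u^k = -1.7549
Step 1: x-update.
Minimize 1*x^2 + 1*x + (2.0/2)*(x + 1.4787 - 1.7549)^2
FOC: (2*1 + 2.0)*x = -1 + 2.0*(-1.4787 + 1.7549)
x^{k+1} = -0.1119
Step 2: z-update.
Minimize 4*z^2 - 5*z + (2.0/2)*(-0.1119 - z - 1.7549)^2
FOC: (2*4 + 2.0)*z = 5 + 2.0*(-0.1119 - 1.7549)
z^{k+1} = 0.1266
Step 3: u-update.
u^{k+1} = -1.7549 - 0.1119 - 0.1266 = -1.9934
Step 4: Primal residual = |-0.1119 - 0.1266| = 0.2385


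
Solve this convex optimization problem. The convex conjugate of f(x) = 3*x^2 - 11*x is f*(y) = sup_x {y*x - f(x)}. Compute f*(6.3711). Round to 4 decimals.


f*(y) = sup_x {y*x - a*x^2 - b*x} = sup_x {(y-b)*x - a*x^2}
FOC: (y - b) - 2a*x = 0 => x* = (y - b)/(2a)
x* = (6.3711 + 11)/(2*3) = 2.8952
f*(6.3711) = (y-b)^2/(4a) = (6.3711 + 11)^2/(4*3)
= 301.7551/12 = 25.1463


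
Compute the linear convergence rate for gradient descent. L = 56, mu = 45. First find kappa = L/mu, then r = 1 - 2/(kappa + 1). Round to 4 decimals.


Step 1: Compute the condition number.
kappa = L/mu = 56/45 = 1.2444
Step 2: Compute the convergence rate.
r = 1 - 2/(kappa + 1) = 1 - 2*mu/(L + mu) = (L - mu)/(L + mu) = 11/101 = 0.1089


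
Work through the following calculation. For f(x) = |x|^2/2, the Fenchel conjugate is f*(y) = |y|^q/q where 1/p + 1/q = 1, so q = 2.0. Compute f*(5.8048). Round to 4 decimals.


The conjugate exponent q satisfies 1/p + 1/q = 1.
p = 2, so q = 2/(2 - 1) = 2.0
|y|^q = 5.8048^2.0 = 33.6957
f*(5.8048) = 33.6957 / 2.0 = 16.8479


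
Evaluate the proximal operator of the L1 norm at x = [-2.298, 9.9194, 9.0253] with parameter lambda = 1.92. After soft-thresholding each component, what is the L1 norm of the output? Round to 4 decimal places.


Soft-thresholding with lambda = 1.92:
prox(-2.298) = sign(-2.298)*max(|-2.298| - 1.92, 0) = -0.378
prox(9.9194) = sign(9.9194)*max(|9.9194| - 1.92, 0) = 7.9994
prox(9.0253) = sign(9.0253)*max(|9.0253| - 1.92, 0) = 7.1053
prox(x) = [-0.378, 7.9994, 7.1053]
||prox(x)||_1 = 0.378 + 7.9994 + 7.1053 = 15.4827


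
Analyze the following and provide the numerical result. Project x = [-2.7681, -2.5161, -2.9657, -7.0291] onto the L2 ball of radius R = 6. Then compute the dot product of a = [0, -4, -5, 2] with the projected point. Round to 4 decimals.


Step 1: Compute ||x|| (intermediates to 6 decimals).
||x|| = sqrt((-2.7681)^2 + (-2.5161)^2 + (-2.9657)^2 + (-7.0291)^2) = 8.496868
Step 2: Project.
Since ||x|| > R, scale = R/||x|| = 6/8.496868 = 0.706143, proj(x) = scale * x
proj(x) = [-1.954674, -1.776726, -2.094208, -4.96355]
Step 3: Dot product.
a^T * proj(x) = 0*(-1.954674) - 4*(-1.776726) - 5*(-2.094208) + 2*(-4.96355) = 7.6508


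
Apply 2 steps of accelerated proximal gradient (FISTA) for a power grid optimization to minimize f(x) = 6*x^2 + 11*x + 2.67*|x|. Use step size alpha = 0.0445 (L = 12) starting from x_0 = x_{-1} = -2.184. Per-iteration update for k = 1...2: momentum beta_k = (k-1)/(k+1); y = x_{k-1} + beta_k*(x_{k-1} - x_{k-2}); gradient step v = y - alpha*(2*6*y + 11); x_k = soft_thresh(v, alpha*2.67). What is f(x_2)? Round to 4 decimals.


FISTA on f(x) = 6*x^2 + 11*x + 2.67*|x|
L = 12, alpha = 0.0445
Iteration 1: beta = 0.0, y = -2.184 + 0.0*(-2.184 + 2.184) = -2.184
  grad(y) = -15.208, v = y - alpha*grad = -1.5072
  prox(v) = soft_thresh(-1.5072, 0.1188) = -1.3884
Iteration 2: beta = 0.3333, y = -1.3884 + 0.3333*(-1.3884 + 2.184) = -1.1232
  grad(y) = -2.4789, v = y - alpha*grad = -1.0129
  prox(v) = soft_thresh(-1.0129, 0.1188) = -0.8941
f(x_2) = 6*(-0.8941)^2 + 11*(-0.8941) + 2.67*|-0.8941| = -2.6513


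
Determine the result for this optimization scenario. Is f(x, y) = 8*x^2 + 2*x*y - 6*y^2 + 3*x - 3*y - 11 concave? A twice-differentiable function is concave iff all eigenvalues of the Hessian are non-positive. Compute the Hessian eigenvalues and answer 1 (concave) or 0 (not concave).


The Hessian of f(x,y) = 8*x^2 + 2*x*y - 6*y^2 + 3*x - 3*y - 11 is:
H = [[16, 2], [2, -12]]
Trace = 16 - 12 = 4
Determinant = 16*-12 - (2)^2 = -196
Discriminant = (4)^2 - 4*-196 = 800.0
Eigenvalues: lambda_1 = -12.1421, lambda_2 = 16.1421
The function is not concave.

0


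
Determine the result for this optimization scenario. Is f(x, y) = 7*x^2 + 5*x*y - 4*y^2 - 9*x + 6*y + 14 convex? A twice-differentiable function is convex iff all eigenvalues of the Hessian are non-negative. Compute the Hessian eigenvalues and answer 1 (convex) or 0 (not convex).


The Hessian of f(x,y) = 7*x^2 + 5*x*y - 4*y^2 - 9*x + 6*y + 14 is:
H = [[14, 5], [5, -8]]
Trace = 14 - 8 = 6
Determinant = 14*-8 - (5)^2 = -137
Discriminant = (6)^2 - 4*-137 = 584.0
Eigenvalues: lambda_1 = -9.083, lambda_2 = 15.083
The function is not convex.

0


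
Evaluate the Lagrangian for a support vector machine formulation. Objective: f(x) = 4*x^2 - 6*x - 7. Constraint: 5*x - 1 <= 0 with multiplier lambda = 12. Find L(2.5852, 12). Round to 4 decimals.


Step 1: Evaluate f(x).
f(2.5852) = 4*2.5852^2 - 6*2.5852 - 7 = 4.2218
Step 2: Evaluate g(x).
g(2.5852) = 5*2.5852 - 1 = 11.926
Step 3: Compute Lagrangian.
L = 4.2218 + 12*11.926 = 147.3338


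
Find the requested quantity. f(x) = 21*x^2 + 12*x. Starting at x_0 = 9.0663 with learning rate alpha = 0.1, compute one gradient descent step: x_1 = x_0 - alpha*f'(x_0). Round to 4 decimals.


We compute the gradient at x_0 and apply the update.
f'(x) = 42*x + 12
f'(9.0663) = 42*9.0663 + 12 = 392.7846
x_1 = 9.0663 - 0.1*392.7846 = -30.2122


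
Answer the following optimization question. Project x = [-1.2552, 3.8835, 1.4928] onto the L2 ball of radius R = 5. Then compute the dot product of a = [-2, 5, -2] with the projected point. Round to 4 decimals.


Step 1: Compute ||x|| (intermediates to 6 decimals).
||x|| = sqrt((-1.2552)^2 + 3.8835^2 + 1.4928^2) = 4.345751
Step 2: Project.
Since ||x|| <= R, proj = x (no scaling needed).
proj(x) = [-1.2552, 3.8835, 1.4928]
Step 3: Dot product.
a^T * proj(x) = -2*(-1.2552) + 5*3.8835 - 2*1.4928 = 18.9423


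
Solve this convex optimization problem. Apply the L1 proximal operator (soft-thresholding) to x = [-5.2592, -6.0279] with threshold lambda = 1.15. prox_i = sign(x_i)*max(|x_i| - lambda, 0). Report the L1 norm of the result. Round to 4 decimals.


Soft-thresholding with lambda = 1.15:
prox(-5.2592) = sign(-5.2592)*max(|-5.2592| - 1.15, 0) = -4.1092
prox(-6.0279) = sign(-6.0279)*max(|-6.0279| - 1.15, 0) = -4.8779
prox(x) = [-4.1092, -4.8779]
||prox(x)||_1 = 4.1092 + 4.8779 = 8.9871


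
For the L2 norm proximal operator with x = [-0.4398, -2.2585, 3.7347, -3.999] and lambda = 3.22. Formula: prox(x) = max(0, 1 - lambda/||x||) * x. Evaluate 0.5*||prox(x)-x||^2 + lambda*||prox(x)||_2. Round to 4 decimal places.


Step 1: Compute ||x||.
||x|| = 5.9358
Step 2: Compute scaling factor.
scale = max(0, 1 - 3.22/5.9358) = 0.4575
Step 3: prox(x) = [-0.2012, -1.0333, 1.7087, -1.8297]
||prox(x)|| = 2.7158
Step 4: Proximal objective.
0.5*||prox-x||^2 = 5.1842
lambda*||prox|| = 8.7449
Total = 13.9292


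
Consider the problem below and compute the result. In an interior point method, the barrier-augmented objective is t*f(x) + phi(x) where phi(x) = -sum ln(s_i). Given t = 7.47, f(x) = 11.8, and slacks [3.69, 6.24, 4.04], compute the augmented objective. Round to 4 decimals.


Step 1: Compute log-barrier.
ln values: [1.3056, 1.831, 1.3962]
phi = -(1.3056 + 1.831 + 1.3962) = -4.5329
Step 2: Compute augmented objective.
t*f(x) = 7.47*11.8 = 88.146
Total = 88.146 - 4.5329 = 83.6131


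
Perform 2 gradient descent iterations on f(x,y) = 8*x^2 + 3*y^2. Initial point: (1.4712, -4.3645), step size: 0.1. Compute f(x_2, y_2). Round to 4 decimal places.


Gradient descent on f(x,y) = 8*x^2 + 3*y^2.
Starting point: (1.4712, -4.3645), alpha = 0.1
Step 1: grad_x = 2*8*1.4712 = 23.5392, grad_y = 2*3*-4.3645 = -26.187
  x_1 = 1.4712 - 0.1*23.5392 = -0.8827
  y_1 = -4.3645 - 0.1*-26.187 = -1.7458
Step 2: grad_x = 2*8*-0.8827 = -14.1235, grad_y = 2*3*-1.7458 = -10.4748
  x_2 = -0.8827 - 0.1*-14.1235 = 0.5296
  y_2 = -1.7458 - 0.1*-10.4748 = -0.6983
f(0.5296, -0.6983) = 8*0.5296^2 + 3*(-0.6983)^2 = 3.707


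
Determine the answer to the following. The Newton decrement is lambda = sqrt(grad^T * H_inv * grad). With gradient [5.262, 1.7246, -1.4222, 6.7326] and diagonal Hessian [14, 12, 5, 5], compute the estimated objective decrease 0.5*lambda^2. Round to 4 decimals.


Step 1: H is diagonal, so H^(-1) * g = [0.3759, 0.1437, -0.2844, 1.3465].
Step 2: g^T H^(-1) g = sum_i g_i^2 / H_ii
  = (5.262)^2/14 + (1.7246)^2/12 + (-1.4222)^2/5 + (6.7326)^2/5
  = 1.9778 + 0.2479 + 0.4045 + 9.0656 = 11.6957
Step 3: Objective decrease = 0.5 * g^T H^(-1) g = 5.8479


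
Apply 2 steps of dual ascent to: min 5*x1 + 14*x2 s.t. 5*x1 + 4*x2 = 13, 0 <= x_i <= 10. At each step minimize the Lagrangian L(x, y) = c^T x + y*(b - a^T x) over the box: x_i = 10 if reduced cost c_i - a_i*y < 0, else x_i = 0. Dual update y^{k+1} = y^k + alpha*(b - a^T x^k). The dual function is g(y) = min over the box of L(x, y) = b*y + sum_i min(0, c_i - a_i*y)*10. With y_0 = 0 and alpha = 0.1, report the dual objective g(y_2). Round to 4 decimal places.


Dual ascent for LP: min 5*x1 + 14*x2, 5*x1 + 4*x2 = 13, 0 <= x_i <= 10
Step 1: y^k = 0.0, reduced costs: (5.0, 14.0)
  x^k = (0.0, 0.0), subgradient = b - a^T x = 13.0
  y^{k+1} = 0.0 + 0.1*13.0 = 1.3
Step 2: y^k = 1.3, reduced costs: (-1.5, 8.8)
  x^k = (10.0, 0.0), subgradient = b - a^T x = -37.0
  y^{k+1} = 1.3 + 0.1*-37.0 = -2.4
Dual objective at y_2 = -2.4: reduced costs (17.0, 23.6), box minimizer x = (0.0, 0.0)
g(y_2) = b*y + (c1 - a1*y)*x1 + (c2 - a2*y)*x2 = 13*(-2.4) + 17.0*0.0 + 23.6*0.0 = -31.2 + 0.0 + 0.0 = -31.2


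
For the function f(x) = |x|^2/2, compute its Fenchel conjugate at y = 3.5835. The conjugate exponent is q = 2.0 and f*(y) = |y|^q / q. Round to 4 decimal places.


The conjugate exponent q satisfies 1/p + 1/q = 1.
p = 2, so q = 2/(2 - 1) = 2.0
|y|^q = 3.5835^2.0 = 12.8415
f*(3.5835) = 12.8415 / 2.0 = 6.4207


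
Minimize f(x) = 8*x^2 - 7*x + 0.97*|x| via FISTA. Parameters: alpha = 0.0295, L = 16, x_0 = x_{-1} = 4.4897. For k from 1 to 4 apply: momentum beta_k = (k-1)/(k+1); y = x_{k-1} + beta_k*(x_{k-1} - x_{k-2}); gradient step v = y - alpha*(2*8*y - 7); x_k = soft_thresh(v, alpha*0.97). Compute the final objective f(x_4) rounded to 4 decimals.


FISTA on f(x) = 8*x^2 - 7*x + 0.97*|x|
L = 16, alpha = 0.0295
Iteration 1: beta = 0.0, y = 4.4897 + 0.0*(4.4897 - 4.4897) = 4.4897
  grad(y) = 64.8352, v = y - alpha*grad = 2.5771
  prox(v) = soft_thresh(2.5771, 0.0286) = 2.5484
Iteration 2: beta = 0.3333, y = 2.5484 + 0.3333*(2.5484 - 4.4897) = 1.9014
  grad(y) = 23.4218, v = y - alpha*grad = 1.2104
  prox(v) = soft_thresh(1.2104, 0.0286) = 1.1818
Iteration 3: beta = 0.5, y = 1.1818 + 0.5*(1.1818 - 2.5484) = 0.4985
  grad(y) = 0.9757, v = y - alpha*grad = 0.4697
  prox(v) = soft_thresh(0.4697, 0.0286) = 0.4411
Iteration 4: beta = 0.6, y = 0.4411 + 0.6*(0.4411 - 1.1818) = -0.0033
  grad(y) = -7.0536, v = y - alpha*grad = 0.2047
  prox(v) = soft_thresh(0.2047, 0.0286) = 0.1761
f(x_4) = 8*0.1761^2 - 7*0.1761 + 0.97*|0.1761| = -0.8138


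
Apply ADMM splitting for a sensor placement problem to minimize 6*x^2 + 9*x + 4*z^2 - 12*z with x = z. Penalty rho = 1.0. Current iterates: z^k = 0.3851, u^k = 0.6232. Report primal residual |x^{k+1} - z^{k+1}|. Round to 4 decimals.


ADMM iteration with rho = 1.0, z^k = 0.3851, u^k = 0.6232
Step 1: x-update.
Minimize 6*x^2 + 9*x + (1.0/2)*(x - 0.3851 + 0.6232)^2
FOC: (2*6 + 1.0)*x = -9 + 1.0*(0.3851 - 0.6232)
x^{k+1} = -0.7106
Step 2: z-update.
Minimize 4*z^2 - 12*z + (1.0/2)*(-0.7106 - z + 0.6232)^2
FOC: (2*4 + 1.0)*z = 12 + 1.0*(-0.7106 + 0.6232)
z^{k+1} = 1.3236
Step 3: u-update.
u^{k+1} = 0.6232 - 0.7106 - 1.3236 = -1.411
Step 4: Primal residual = |-0.7106 - 1.3236| = 2.0342


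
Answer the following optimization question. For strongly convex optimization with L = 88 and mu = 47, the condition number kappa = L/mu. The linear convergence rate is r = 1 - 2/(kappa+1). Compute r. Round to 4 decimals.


Step 1: Compute the condition number.
kappa = L/mu = 88/47 = 1.8723
Step 2: Compute the convergence rate.
r = 1 - 2/(kappa + 1) = 1 - 2*mu/(L + mu) = (L - mu)/(L + mu) = 41/135 = 0.3037


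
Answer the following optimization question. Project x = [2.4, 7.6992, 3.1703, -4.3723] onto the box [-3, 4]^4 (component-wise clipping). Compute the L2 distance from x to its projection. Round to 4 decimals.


Project each component onto [-3, 4].
clip(2.4) = 2.4, clip(7.6992) = 4.0, clip(3.1703) = 3.1703, clip(-4.3723) = -3.0
Projection = [2.4, 4.0, 3.1703, -3.0]
Squared diffs: [0.0, 13.6841, 0.0, 1.8832]
Distance = sqrt(15.5673) = 3.9455


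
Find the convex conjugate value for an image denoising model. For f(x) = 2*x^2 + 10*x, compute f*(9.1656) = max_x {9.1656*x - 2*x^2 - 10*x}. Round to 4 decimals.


f*(y) = sup_x {y*x - a*x^2 - b*x} = sup_x {(y-b)*x - a*x^2}
FOC: (y - b) - 2a*x = 0 => x* = (y - b)/(2a)
x* = (9.1656 - 10)/(2*2) = -0.2086
f*(9.1656) = (y-b)^2/(4a) = (9.1656 - 10)^2/(4*2)
= 0.6962/8 = 0.087


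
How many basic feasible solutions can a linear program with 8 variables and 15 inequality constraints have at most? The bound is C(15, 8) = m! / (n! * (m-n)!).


Each vertex corresponds to some choice of n active constraints out of m, so the number of vertices is at most C(m, n) = m! / (n!(m-n)!).
m = 15, n = 8
Numerator: 15 * 14 * 13 * 12 * 11 * 10 * 9 * 8
Denominator: 8! = 40320
C(15, 8) = 6435


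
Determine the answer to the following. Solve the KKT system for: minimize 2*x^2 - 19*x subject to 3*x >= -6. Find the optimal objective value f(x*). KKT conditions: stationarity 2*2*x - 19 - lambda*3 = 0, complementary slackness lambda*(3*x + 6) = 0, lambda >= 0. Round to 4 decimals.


Step 1: Try lambda = 0 (constraint inactive).
Stationarity: 2*2*x - 19 = 0
x* = 19/(2*2) = 4.75
Check constraint: 3*4.75 = 14.25 >= -6 -- satisfied.
Step 2: Compute optimal value.
f(x*) = 2*4.75^2 - 19*4.75 = -45.125


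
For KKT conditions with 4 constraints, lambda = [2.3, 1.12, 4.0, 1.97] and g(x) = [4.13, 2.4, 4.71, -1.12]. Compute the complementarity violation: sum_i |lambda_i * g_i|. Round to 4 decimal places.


KKT complementary slackness check:
lambda_1 * g_1 = 2.3 * 4.13 = 9.499
lambda_2 * g_2 = 1.12 * 2.4 = 2.688
lambda_3 * g_3 = 4.0 * 4.71 = 18.84
lambda_4 * g_4 = 1.97 * -1.12 = -2.2064
Total violation = 9.499 + 2.688 + 18.84 + 2.2064 = 33.2334


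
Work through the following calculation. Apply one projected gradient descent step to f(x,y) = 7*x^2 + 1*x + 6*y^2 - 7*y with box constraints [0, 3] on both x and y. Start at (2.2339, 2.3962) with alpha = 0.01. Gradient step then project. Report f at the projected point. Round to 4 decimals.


Step 1: Compute gradient at (2.2339, 2.3962).
grad_x = 2*7*2.2339 + 1 = 32.2746
grad_y = 2*6*2.3962 - 7 = 21.7544
Step 2: Gradient step.
x_raw = 2.2339 - 0.01*32.2746 = 1.9112
y_raw = 2.3962 - 0.01*21.7544 = 2.1787
Step 3: Project onto [0, 3].
x_proj = clip(1.9112) = 1.9112
y_proj = clip(2.1787) = 2.1787
Step 4: Evaluate f.
f(1.9112, 2.1787) = 40.7074


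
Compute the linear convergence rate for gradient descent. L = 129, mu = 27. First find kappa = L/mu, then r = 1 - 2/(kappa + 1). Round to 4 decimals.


Step 1: Compute the condition number.
kappa = L/mu = 129/27 = 4.7778
Step 2: Compute the convergence rate.
r = 1 - 2/(kappa + 1) = 1 - 2*mu/(L + mu) = (L - mu)/(L + mu) = 102/156 = 0.6538


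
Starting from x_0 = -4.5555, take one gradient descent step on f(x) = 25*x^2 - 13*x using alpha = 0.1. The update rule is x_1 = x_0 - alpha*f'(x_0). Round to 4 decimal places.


We compute the gradient at x_0 and apply the update.
f'(x) = 50*x - 13
f'(-4.5555) = 50*-4.5555 - 13 = -240.775
x_1 = -4.5555 - 0.1*-240.775 = 19.522


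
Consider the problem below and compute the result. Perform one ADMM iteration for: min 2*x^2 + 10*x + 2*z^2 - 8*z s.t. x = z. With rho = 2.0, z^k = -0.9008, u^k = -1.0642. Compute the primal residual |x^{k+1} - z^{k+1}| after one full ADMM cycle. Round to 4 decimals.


ADMM iteration with rho = 2.0, z^k = -0.9008, u^k = -1.0642
Step 1: x-update.
Minimize 2*x^2 + 10*x + (2.0/2)*(x + 0.9008 - 1.0642)^2
FOC: (2*2 + 2.0)*x = -10 + 2.0*(-0.9008 + 1.0642)
x^{k+1} = -1.6122
Step 2: z-update.
Minimize 2*z^2 - 8*z + (2.0/2)*(-1.6122 - z - 1.0642)^2
FOC: (2*2 + 2.0)*z = 8 + 2.0*(-1.6122 - 1.0642)
z^{k+1} = 0.4412
Step 3: u-update.
u^{k+1} = -1.0642 - 1.6122 - 0.4412 = -3.1176
Step 4: Primal residual = |-1.6122 - 0.4412| = 2.0534


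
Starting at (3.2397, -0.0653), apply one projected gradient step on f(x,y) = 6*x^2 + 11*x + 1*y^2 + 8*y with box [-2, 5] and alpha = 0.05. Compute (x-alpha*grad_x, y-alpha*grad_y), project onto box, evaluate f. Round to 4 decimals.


Step 1: Compute gradient at (3.2397, -0.0653).
grad_x = 2*6*3.2397 + 11 = 49.8764
grad_y = 2*1*-0.0653 + 8 = 7.8694
Step 2: Gradient step.
x_raw = 3.2397 - 0.05*49.8764 = 0.7459
y_raw = -0.0653 - 0.05*7.8694 = -0.4588
Step 3: Project onto [-2, 5].
x_proj = clip(0.7459) = 0.7459
y_proj = clip(-0.4588) = -0.4588
Step 4: Evaluate f.
f(0.7459, -0.4588) = 8.083


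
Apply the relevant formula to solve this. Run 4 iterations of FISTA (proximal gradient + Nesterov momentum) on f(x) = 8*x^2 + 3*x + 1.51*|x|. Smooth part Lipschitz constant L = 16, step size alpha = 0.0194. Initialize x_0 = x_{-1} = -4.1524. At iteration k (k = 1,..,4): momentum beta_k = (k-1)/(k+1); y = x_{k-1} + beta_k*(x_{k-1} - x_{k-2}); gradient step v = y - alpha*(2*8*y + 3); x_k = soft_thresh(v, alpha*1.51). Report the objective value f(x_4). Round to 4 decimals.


FISTA on f(x) = 8*x^2 + 3*x + 1.51*|x|
L = 16, alpha = 0.0194
Iteration 1: beta = 0.0, y = -4.1524 + 0.0*(-4.1524 + 4.1524) = -4.1524
  grad(y) = -63.4384, v = y - alpha*grad = -2.9217
  prox(v) = soft_thresh(-2.9217, 0.0293) = -2.8924
Iteration 2: beta = 0.3333, y = -2.8924 + 0.3333*(-2.8924 + 4.1524) = -2.4724
  grad(y) = -36.5584, v = y - alpha*grad = -1.7632
  prox(v) = soft_thresh(-1.7632, 0.0293) = -1.7339
Iteration 3: beta = 0.5, y = -1.7339 + 0.5*(-1.7339 + 2.8924) = -1.1546
  grad(y) = -15.4738, v = y - alpha*grad = -0.8544
  prox(v) = soft_thresh(-0.8544, 0.0293) = -0.8251
Iteration 4: beta = 0.6, y = -0.8251 + 0.6*(-0.8251 + 1.7339) = -0.2799
  grad(y) = -1.478, v = y - alpha*grad = -0.2512
  prox(v) = soft_thresh(-0.2512, 0.0293) = -0.2219
f(x_4) = 8*(-0.2219)^2 + 3*(-0.2219) + 1.51*|-0.2219| = 0.0633


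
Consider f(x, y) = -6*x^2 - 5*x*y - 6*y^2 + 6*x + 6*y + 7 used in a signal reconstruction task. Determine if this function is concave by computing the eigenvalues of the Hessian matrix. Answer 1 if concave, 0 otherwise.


The Hessian of f(x,y) = -6*x^2 - 5*x*y - 6*y^2 + 6*x + 6*y + 7 is:
H = [[-12, -5], [-5, -12]]
Trace = -12 - 12 = -24
Determinant = -12*-12 - (-5)^2 = 119
Discriminant = (-24)^2 - 4*119 = 100.0
Eigenvalues: lambda_1 = -17.0, lambda_2 = -7.0
The function is concave.

1


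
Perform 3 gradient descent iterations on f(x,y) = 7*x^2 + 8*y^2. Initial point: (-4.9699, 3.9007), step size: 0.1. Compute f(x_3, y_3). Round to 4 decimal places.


Gradient descent on f(x,y) = 7*x^2 + 8*y^2.
Starting point: (-4.9699, 3.9007), alpha = 0.1
Step 1: grad_x = 2*7*-4.9699 = -69.5786, grad_y = 2*8*3.9007 = 62.4112
  x_1 = -4.9699 - 0.1*-69.5786 = 1.988
  y_1 = 3.9007 - 0.1*62.4112 = -2.3404
Step 2: grad_x = 2*7*1.988 = 27.8314, grad_y = 2*8*-2.3404 = -37.4467
  x_2 = 1.988 - 0.1*27.8314 = -0.7952
  y_2 = -2.3404 - 0.1*-37.4467 = 1.4043
Step 3: grad_x = 2*7*-0.7952 = -11.1326, grad_y = 2*8*1.4043 = 22.468
  x_3 = -0.7952 - 0.1*-11.1326 = 0.3181
  y_3 = 1.4043 - 0.1*22.468 = -0.8426
f(0.3181, -0.8426) = 7*0.3181^2 + 8*(-0.8426)^2 = 6.3873


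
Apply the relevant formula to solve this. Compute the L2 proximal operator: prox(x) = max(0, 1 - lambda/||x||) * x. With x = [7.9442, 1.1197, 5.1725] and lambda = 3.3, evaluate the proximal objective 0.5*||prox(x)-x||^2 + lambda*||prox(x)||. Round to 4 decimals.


Step 1: Compute ||x||.
||x|| = 9.5456
Step 2: Compute scaling factor.
scale = max(0, 1 - 3.3/9.5456) = 0.6543
Step 3: prox(x) = [5.1978, 0.7326, 3.3843]
||prox(x)|| = 6.2456
Step 4: Proximal objective.
0.5*||prox-x||^2 = 5.445
lambda*||prox|| = 20.6105
Total = 26.0555


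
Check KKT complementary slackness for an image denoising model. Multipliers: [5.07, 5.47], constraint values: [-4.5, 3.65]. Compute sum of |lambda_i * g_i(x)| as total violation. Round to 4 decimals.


KKT complementary slackness check:
lambda_1 * g_1 = 5.07 * -4.5 = -22.815
lambda_2 * g_2 = 5.47 * 3.65 = 19.9655
Total violation = 22.815 + 19.9655 = 42.7805


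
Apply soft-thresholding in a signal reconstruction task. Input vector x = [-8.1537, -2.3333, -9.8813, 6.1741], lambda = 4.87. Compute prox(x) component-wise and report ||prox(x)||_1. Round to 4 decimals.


Soft-thresholding with lambda = 4.87:
prox(-8.1537) = sign(-8.1537)*max(|-8.1537| - 4.87, 0) = -3.2837
prox(-2.3333) = sign(-2.3333)*max(|-2.3333| - 4.87, 0) = 0.0
prox(-9.8813) = sign(-9.8813)*max(|-9.8813| - 4.87, 0) = -5.0113
prox(6.1741) = sign(6.1741)*max(|6.1741| - 4.87, 0) = 1.3041
prox(x) = [-3.2837, 0.0, -5.0113, 1.3041]
||prox(x)||_1 = 3.2837 + 0.0 + 5.0113 + 1.3041 = 9.5991


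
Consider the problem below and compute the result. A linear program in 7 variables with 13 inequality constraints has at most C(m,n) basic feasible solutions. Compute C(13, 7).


Each vertex corresponds to some choice of n active constraints out of m, so the number of vertices is at most C(m, n) = m! / (n!(m-n)!).
m = 13, n = 7
Numerator: 13 * 12 * 11 * 10 * 9 * 8 * 7
Denominator: 7! = 5040
C(13, 7) = 1716


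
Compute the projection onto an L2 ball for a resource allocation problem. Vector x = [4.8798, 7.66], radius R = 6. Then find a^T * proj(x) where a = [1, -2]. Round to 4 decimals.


Step 1: Compute ||x|| (intermediates to 6 decimals).
||x|| = sqrt(4.8798^2 + 7.66^2) = 9.082293
Step 2: Project.
Since ||x|| > R, scale = R/||x|| = 6/9.082293 = 0.660626, proj(x) = scale * x
proj(x) = [3.223723, 5.060395]
Step 3: Dot product.
a^T * proj(x) = 1*3.223723 - 2*5.060395 = -6.8971


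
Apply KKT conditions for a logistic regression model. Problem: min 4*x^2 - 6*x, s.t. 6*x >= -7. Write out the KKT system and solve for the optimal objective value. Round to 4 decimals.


Step 1: Try lambda = 0 (constraint inactive).
Stationarity: 2*4*x - 6 = 0
x* = 6/(2*4) = 0.75
Check constraint: 6*0.75 = 4.5 >= -7 -- satisfied.
Step 2: Compute optimal value.
f(x*) = 4*0.75^2 - 6*0.75 = -2.25


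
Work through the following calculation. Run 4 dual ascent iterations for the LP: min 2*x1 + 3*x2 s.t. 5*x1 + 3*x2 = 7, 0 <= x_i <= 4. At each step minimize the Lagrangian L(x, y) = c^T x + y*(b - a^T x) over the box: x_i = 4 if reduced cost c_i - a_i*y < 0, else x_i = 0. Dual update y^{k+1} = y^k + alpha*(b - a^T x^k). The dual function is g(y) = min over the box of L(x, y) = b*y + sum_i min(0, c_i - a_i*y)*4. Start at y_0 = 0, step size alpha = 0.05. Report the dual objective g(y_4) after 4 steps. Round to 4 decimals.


Dual ascent for LP: min 2*x1 + 3*x2, 5*x1 + 3*x2 = 7, 0 <= x_i <= 4
Step 1: y^k = 0.0, reduced costs: (2.0, 3.0)
  x^k = (0.0, 0.0), subgradient = b - a^T x = 7.0
  y^{k+1} = 0.0 + 0.05*7.0 = 0.35
Step 2: y^k = 0.35, reduced costs: (0.25, 1.95)
  x^k = (0.0, 0.0), subgradient = b - a^T x = 7.0
  y^{k+1} = 0.35 + 0.05*7.0 = 0.7
Step 3: y^k = 0.7, reduced costs: (-1.5, 0.9)
  x^k = (4.0, 0.0), subgradient = b - a^T x = -13.0
  y^{k+1} = 0.7 + 0.05*-13.0 = 0.05
Step 4: y^k = 0.05, reduced costs: (1.75, 2.85)
  x^k = (0.0, 0.0), subgradient = b - a^T x = 7.0
  y^{k+1} = 0.05 + 0.05*7.0 = 0.4
Dual objective at y_4 = 0.4: reduced costs (0.0, 1.8), box minimizer x = (0.0, 0.0)
g(y_4) = b*y + (c1 - a1*y)*x1 + (c2 - a2*y)*x2 = 7*0.4 + 0.0*0.0 + 1.8*0.0 = 2.8 + 0.0 + 0.0 = 2.8


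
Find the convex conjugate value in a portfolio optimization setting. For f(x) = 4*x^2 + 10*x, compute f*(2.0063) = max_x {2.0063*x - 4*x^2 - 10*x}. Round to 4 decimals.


f*(y) = sup_x {y*x - a*x^2 - b*x} = sup_x {(y-b)*x - a*x^2}
FOC: (y - b) - 2a*x = 0 => x* = (y - b)/(2a)
x* = (2.0063 - 10)/(2*4) = -0.9992
f*(2.0063) = (y-b)^2/(4a) = (2.0063 - 10)^2/(4*4)
= 63.8992/16 = 3.9937


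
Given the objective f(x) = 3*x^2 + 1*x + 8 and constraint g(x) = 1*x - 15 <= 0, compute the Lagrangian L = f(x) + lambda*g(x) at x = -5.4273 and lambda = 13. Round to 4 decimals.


Step 1: Evaluate f(x).
f(-5.4273) = 3*(-5.4273)^2 + 1*(-5.4273) + 8 = 90.9395
Step 2: Evaluate g(x).
g(-5.4273) = 1*-5.4273 - 15 = -20.4273
Step 3: Compute Lagrangian.
L = 90.9395 + 13*-20.4273 = -174.6154


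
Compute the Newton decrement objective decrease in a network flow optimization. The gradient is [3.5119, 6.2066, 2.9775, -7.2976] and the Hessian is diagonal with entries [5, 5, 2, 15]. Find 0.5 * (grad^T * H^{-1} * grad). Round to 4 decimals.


Step 1: H is diagonal, so H^(-1) * g = [0.7024, 1.2413, 1.4888, -0.4865].
Step 2: g^T H^(-1) g = sum_i g_i^2 / H_ii
  = (3.5119)^2/5 + (6.2066)^2/5 + (2.9775)^2/2 + (-7.2976)^2/15
  = 2.4667 + 7.7044 + 4.4328 + 3.5503 = 18.1541
Step 3: Objective decrease = 0.5 * g^T H^(-1) g = 9.0771


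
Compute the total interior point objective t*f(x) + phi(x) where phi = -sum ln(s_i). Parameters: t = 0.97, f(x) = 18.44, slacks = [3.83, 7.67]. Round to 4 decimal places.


Step 1: Compute log-barrier.
ln values: [1.3429, 2.0373]
phi = -(1.3429 + 2.0373) = -3.3802
Step 2: Compute augmented objective.
t*f(x) = 0.97*18.44 = 17.8868
Total = 17.8868 - 3.3802 = 14.5066


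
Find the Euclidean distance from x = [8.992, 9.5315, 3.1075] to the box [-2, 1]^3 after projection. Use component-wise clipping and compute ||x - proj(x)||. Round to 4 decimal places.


Project each component onto [-2, 1].
clip(8.992) = 1.0, clip(9.5315) = 1.0, clip(3.1075) = 1.0
Projection = [1.0, 1.0, 1.0]
Squared diffs: [63.8721, 72.7865, 4.4416]
Distance = sqrt(141.1002) = 11.8786


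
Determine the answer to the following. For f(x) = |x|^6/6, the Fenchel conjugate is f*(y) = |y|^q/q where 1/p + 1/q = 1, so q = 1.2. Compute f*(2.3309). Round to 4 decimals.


The conjugate exponent q satisfies 1/p + 1/q = 1.
p = 6, so q = 6/(6 - 1) = 1.2
|y|^q = 2.3309^1.2 = 2.7608
f*(2.3309) = 2.7608 / 1.2 = 2.3006


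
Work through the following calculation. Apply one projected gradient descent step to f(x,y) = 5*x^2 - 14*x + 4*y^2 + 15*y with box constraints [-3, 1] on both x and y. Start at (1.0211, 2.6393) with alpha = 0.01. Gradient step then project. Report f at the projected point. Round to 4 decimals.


Step 1: Compute gradient at (1.0211, 2.6393).
grad_x = 2*5*1.0211 - 14 = -3.789
grad_y = 2*4*2.6393 + 15 = 36.1144
Step 2: Gradient step.
x_raw = 1.0211 - 0.01*-3.789 = 1.059
y_raw = 2.6393 - 0.01*36.1144 = 2.2782
Step 3: Project onto [-3, 1].
x_proj = clip(1.059) = 1.0
y_proj = clip(2.2782) = 1.0
Step 4: Evaluate f.
f(1.0, 1.0) = 10.0


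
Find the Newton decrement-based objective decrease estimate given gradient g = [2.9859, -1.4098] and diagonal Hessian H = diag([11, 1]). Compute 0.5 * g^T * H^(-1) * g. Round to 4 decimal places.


Step 1: H is diagonal, so H^(-1) * g = [0.2714, -1.4098].
Step 2: g^T H^(-1) g = sum_i g_i^2 / H_ii
  = (2.9859)^2/11 + (-1.4098)^2/1
  = 0.8105 + 1.9875 = 2.798
Step 3: Objective decrease = 0.5 * g^T H^(-1) g = 1.399


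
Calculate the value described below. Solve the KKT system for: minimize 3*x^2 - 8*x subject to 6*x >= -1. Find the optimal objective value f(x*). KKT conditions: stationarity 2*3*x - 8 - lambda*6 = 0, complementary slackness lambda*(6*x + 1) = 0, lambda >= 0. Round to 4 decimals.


Step 1: Try lambda = 0 (constraint inactive).
Stationarity: 2*3*x - 8 = 0
x* = 8/(2*3) = 4/3 = 1.3333 (rounded; the exact value 4/3 is used below)
Check constraint: 6*1.3333 = 7.9998 >= -1 -- satisfied.
Step 2: Compute optimal value.
f(x*) = 3*(4/3)^2 - 8*(4/3) = -5.3333


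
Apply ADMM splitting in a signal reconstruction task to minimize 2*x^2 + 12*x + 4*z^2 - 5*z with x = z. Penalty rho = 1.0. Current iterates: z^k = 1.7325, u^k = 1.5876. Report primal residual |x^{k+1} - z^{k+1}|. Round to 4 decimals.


ADMM iteration with rho = 1.0, z^k = 1.7325, u^k = 1.5876
Step 1: x-update.
Minimize 2*x^2 + 12*x + (1.0/2)*(x - 1.7325 + 1.5876)^2
FOC: (2*2 + 1.0)*x = -12 + 1.0*(1.7325 - 1.5876)
x^{k+1} = -2.371
Step 2: z-update.
Minimize 4*z^2 - 5*z + (1.0/2)*(-2.371 - z + 1.5876)^2
FOC: (2*4 + 1.0)*z = 5 + 1.0*(-2.371 + 1.5876)
z^{k+1} = 0.4685
Step 3: u-update.
u^{k+1} = 1.5876 - 2.371 - 0.4685 = -1.2519
Step 4: Primal residual = |-2.371 - 0.4685| = 2.8395


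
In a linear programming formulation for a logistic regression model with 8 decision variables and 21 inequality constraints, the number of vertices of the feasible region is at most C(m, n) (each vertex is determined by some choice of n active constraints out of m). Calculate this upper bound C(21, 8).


Each vertex corresponds to some choice of n active constraints out of m, so the number of vertices is at most C(m, n) = m! / (n!(m-n)!).
m = 21, n = 8
Numerator: 21 * 20 * 19 * 18 * 17 * 16 * 15 * 14
Denominator: 8! = 40320
C(21, 8) = 203490
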